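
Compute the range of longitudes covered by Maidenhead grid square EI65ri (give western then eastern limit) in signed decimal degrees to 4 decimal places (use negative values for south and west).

-86.5833, -86.5000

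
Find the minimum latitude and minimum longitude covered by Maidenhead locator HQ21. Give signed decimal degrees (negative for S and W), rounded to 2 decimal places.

71.00, -36.00

Field H=7, Q=16: +7·20° lon, +16·10° lat → SW at lon -40°, lat 70°.
Square 2, 1: +2·2° lon, +1·1° lat → SW at lon -36°, lat 71°.
latitude 71.00, longitude -36.00.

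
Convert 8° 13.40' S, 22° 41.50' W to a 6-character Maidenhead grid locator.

Shift to the Maidenhead origin (180°W, 90°S): lon 157.3083, lat 81.7767.
Field: 157.3083/20 → 7 → H, 81.7767/10 → 8 → I; chars HI.
Square: 17.3083/2 → 8, 1.7767/1 → 1; chars 81.
Subsquare: 1.3083/0.0833333 → 15 → p, 0.7767/0.0416667 → 18 → s; chars ps.

HI81ps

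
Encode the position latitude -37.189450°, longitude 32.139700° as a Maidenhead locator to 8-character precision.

Offset from 180°W / 90°S: lon 212.13970°, lat 52.81055°.
Field: 212.13970/20 → 10 → K, 52.81055/10 → 5 → F; chars KF.
Square: 12.13970/2 → 6, 2.81055/1 → 2; chars 62.
Subsquare: 0.13970/0.0833333 → 1 → b, 0.81055/0.0416667 → 19 → t; chars bt.
Extended square: 0.05637/0.00833333 → 6, 0.01888/0.00416667 → 4; chars 64.

KF62bt64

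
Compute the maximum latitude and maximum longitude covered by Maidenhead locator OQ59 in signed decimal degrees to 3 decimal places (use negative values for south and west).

80.000, 112.000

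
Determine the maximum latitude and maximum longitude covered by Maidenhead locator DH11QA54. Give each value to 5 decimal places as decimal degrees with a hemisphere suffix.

18.97917° S, 116.61667° W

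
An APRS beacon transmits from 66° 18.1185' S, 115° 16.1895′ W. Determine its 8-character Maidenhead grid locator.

DC23iq77

Shift to the Maidenhead origin (180°W, 90°S): lon 64.73018, lat 23.69803.
Field: 64.73018/20 → 3 → D, 23.69803/10 → 2 → C; chars DC.
Square: 4.73018/2 → 2, 3.69803/1 → 3; chars 23.
Subsquare: 0.73018/0.0833333 → 8 → i, 0.69803/0.0416667 → 16 → q; chars iq.
Extended square: 0.06351/0.00833333 → 7, 0.03136/0.00416667 → 7; chars 77.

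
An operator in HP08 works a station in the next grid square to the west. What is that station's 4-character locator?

GP98

Longitude square 0; −1 → -1, wraps to 9, carry into field.
Longitude field H = 7; −1 → 6 = G.
The latitude characters are unchanged.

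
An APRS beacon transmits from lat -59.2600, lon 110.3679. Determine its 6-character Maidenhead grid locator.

Add 180° to longitude and 90° to latitude: 290.3679, 30.7400.
Field: lon ⌊290.3679/20⌋ = 14 → O; lat ⌊30.7400/10⌋ = 3 → D.
Square: lon ⌊10.3679/2⌋ = 5; lat ⌊0.7400/1⌋ = 0.
Subsquare: lon ⌊0.3679/0.0833333⌋ = 4 → e; lat ⌊0.7400/0.0416667⌋ = 17 → r.

OD50er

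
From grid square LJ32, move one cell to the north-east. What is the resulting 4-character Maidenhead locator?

LJ43

Longitude square 3; +1 → 4.
Latitude square 2; +1 → 3.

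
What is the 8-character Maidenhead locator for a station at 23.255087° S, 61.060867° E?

Shift to the Maidenhead origin (180°W, 90°S): lon 241.06087, lat 66.74491.
Field: lon ⌊241.06087/20⌋ = 12 → M; lat ⌊66.74491/10⌋ = 6 → G.
Square: lon ⌊1.06087/2⌋ = 0; lat ⌊6.74491/1⌋ = 6.
Subsquare: lon ⌊1.06087/0.0833333⌋ = 12 → m; lat ⌊0.74491/0.0416667⌋ = 17 → r.
Extended square: lon ⌊0.06087/0.00833333⌋ = 7; lat ⌊0.03658/0.00416667⌋ = 8.

MG06mr78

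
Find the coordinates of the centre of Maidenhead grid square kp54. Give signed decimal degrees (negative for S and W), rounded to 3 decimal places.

Field K=10, P=15: +10·20° lon, +15·10° lat → SW at lon 20°, lat 60°.
Square 5, 4: +5·2° lon, +4·1° lat → SW at lon 30°, lat 64°.
Cell spans 2° lon × 1° lat. Centre is SW corner plus half of each.
latitude 64.500, longitude 31.000.

64.500, 31.000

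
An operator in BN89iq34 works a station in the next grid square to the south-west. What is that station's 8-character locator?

BN89iq23

Longitude extended square 3; −1 → 2.
Latitude extended square 4; −1 → 3.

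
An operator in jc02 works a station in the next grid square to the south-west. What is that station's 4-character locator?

Longitude square 0; −1 → -1, wraps to 9, carry into field.
Longitude field J = 9; −1 → 8 = I.
Latitude square 2; −1 → 1.

IC91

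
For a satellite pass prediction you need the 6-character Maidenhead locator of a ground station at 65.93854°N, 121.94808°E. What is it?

Offset from 180°W / 90°S: lon 301.9481°, lat 155.9385°.
Field (20°×10°, letters A–R): lon ⌊301.9481/20⌋ = 15 → P; lat ⌊155.9385/10⌋ = 15 → P.
Square (2°×1°, digits 0–9): lon ⌊1.9481/2⌋ = 0; lat ⌊5.9385/1⌋ = 5.
Subsquare (5′×2.5′, letters a–x): lon ⌊1.9481/0.0833333⌋ = 23 → x; lat ⌊0.9385/0.0416667⌋ = 22 → w.

PP05xw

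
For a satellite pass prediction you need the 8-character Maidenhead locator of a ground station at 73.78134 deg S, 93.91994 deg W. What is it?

EB36af92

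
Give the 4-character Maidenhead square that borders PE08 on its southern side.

PE07

Latitude square 8; −1 → 7.
The longitude characters are unchanged.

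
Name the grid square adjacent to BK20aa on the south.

BJ29ax

Latitude subsquare a = 0; −1 → -1, wraps to 23 = x, carry into square.
Latitude square 0; −1 → -1, wraps to 9, carry into field.
Latitude field K = 10; −1 → 9 = J.
The longitude characters are unchanged.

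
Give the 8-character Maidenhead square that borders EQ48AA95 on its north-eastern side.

Longitude extended square 9; +1 → 10, wraps to 0, carry into subsquare.
Longitude subsquare a = 0; +1 → 1 = b.
Latitude extended square 5; +1 → 6.

EQ48ba06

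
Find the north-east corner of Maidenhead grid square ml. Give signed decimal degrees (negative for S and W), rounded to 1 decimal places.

Field M=12, L=11: +12·20° lon, +11·10° lat → SW at lon 60°, lat 20°.
Cell spans 20° lon × 10° lat. NE corner is SW corner plus one full cell.
latitude 30.0, longitude 80.0.

30.0, 80.0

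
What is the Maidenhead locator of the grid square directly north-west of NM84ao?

NM74xp

Longitude subsquare a = 0; −1 → -1, wraps to 23 = x, carry into square.
Longitude square 8; −1 → 7.
Latitude subsquare o = 14; +1 → 15 = p.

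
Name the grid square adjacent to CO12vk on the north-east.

Longitude subsquare v = 21; +1 → 22 = w.
Latitude subsquare k = 10; +1 → 11 = l.

CO12wl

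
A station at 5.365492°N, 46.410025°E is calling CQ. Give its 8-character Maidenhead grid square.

LJ35ei97

Add 180° to longitude and 90° to latitude: 226.41002, 95.36549.
Field (20°×10°, letters A–R): lon ⌊226.41002/20⌋ = 11 → L; lat ⌊95.36549/10⌋ = 9 → J.
Square (2°×1°, digits 0–9): lon ⌊6.41002/2⌋ = 3; lat ⌊5.36549/1⌋ = 5.
Subsquare (5′×2.5′, letters a–x): lon ⌊0.41002/0.0833333⌋ = 4 → e; lat ⌊0.36549/0.0416667⌋ = 8 → i.
Extended square (30″×15″, digits 0–9): lon ⌊0.07669/0.00833333⌋ = 9; lat ⌊0.03216/0.00416667⌋ = 7.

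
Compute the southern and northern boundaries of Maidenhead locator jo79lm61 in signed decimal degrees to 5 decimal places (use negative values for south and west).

59.50417, 59.50833

Field J=9, O=14: +9·20° lon, +14·10° lat → SW at lon 0°, lat 50°.
Square 7, 9: +7·2° lon, +9·1° lat → SW at lon 14°, lat 59°.
Subsquare l=11, m=12: +11·0.0833333° lon, +12·0.0416667° lat → SW at lon 14.9167°, lat 59.5°.
Extended square 6, 1: +6·0.00833333° lon, +1·0.00416667° lat → SW at lon 14.9667°, lat 59.5042°.
Cell spans 0.00833333° lon × 0.00416667° lat.
south 59.50417, north 59.50833.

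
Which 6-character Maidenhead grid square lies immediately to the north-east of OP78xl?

OP88am

Longitude subsquare x = 23; +1 → 24, wraps to 0 = a, carry into square.
Longitude square 7; +1 → 8.
Latitude subsquare l = 11; +1 → 12 = m.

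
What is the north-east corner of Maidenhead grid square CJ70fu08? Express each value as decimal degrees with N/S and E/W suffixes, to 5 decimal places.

Field C=2, J=9: +2·20° lon, +9·10° lat → SW at lon -140°, lat 0°.
Square 7, 0: +7·2° lon, +0·1° lat → SW at lon -126°, lat 0°.
Subsquare f=5, u=20: +5·0.0833333° lon, +20·0.0416667° lat → SW at lon -125.583°, lat 0.833333°.
Extended square 0, 8: +0·0.00833333° lon, +8·0.00416667° lat → SW at lon -125.583°, lat 0.866667°.
Cell spans 0.00833333° lon × 0.00416667° lat. NE corner is SW corner plus one full cell.
latitude 0.87083° N, longitude 125.57500° W.

0.87083° N, 125.57500° W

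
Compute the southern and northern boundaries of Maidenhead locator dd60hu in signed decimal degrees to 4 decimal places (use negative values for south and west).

Field D=3, D=3: +3·20° lon, +3·10° lat → SW at lon -120°, lat -60°.
Square 6, 0: +6·2° lon, +0·1° lat → SW at lon -108°, lat -60°.
Subsquare h=7, u=20: +7·0.0833333° lon, +20·0.0416667° lat → SW at lon -107.417°, lat -59.1667°.
Cell spans 0.0833333° lon × 0.0416667° lat.
south -59.1667, north -59.1250.

-59.1667, -59.1250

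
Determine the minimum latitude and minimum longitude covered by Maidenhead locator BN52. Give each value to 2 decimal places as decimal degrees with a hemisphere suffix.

42.00° N, 150.00° W

Field B=1, N=13: +1·20° lon, +13·10° lat → SW at lon -160°, lat 40°.
Square 5, 2: +5·2° lon, +2·1° lat → SW at lon -150°, lat 42°.
latitude 42.00° N, longitude 150.00° W.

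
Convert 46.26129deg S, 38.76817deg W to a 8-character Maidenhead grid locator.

HE03or77

Offset from 180°W / 90°S: lon 141.23183°, lat 43.73871°.
Field (20°×10°, letters A–R): 141.23183/20 → 7 → H, 43.73871/10 → 4 → E; chars HE.
Square (2°×1°, digits 0–9): 1.23183/2 → 0, 3.73871/1 → 3; chars 03.
Subsquare (5′×2.5′, letters a–x): 1.23183/0.0833333 → 14 → o, 0.73871/0.0416667 → 17 → r; chars or.
Extended square (30″×15″, digits 0–9): 0.06516/0.00833333 → 7, 0.03038/0.00416667 → 7; chars 77.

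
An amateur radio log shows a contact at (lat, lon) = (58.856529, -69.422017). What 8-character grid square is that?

FO58gu95

Offset from 180°W / 90°S: lon 110.57798°, lat 148.85653°.
Field: 110.57798/20 → 5 → F, 148.85653/10 → 14 → O; chars FO.
Square: 10.57798/2 → 5, 8.85653/1 → 8; chars 58.
Subsquare: 0.57798/0.0833333 → 6 → g, 0.85653/0.0416667 → 20 → u; chars gu.
Extended square: 0.07798/0.00833333 → 9, 0.02320/0.00416667 → 5; chars 95.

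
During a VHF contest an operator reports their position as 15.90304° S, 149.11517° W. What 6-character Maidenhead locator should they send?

BH54kc

Add 180° to longitude and 90° to latitude: 30.8848, 74.0970.
Field: lon ⌊30.8848/20⌋ = 1 → B; lat ⌊74.0970/10⌋ = 7 → H.
Square: lon ⌊10.8848/2⌋ = 5; lat ⌊4.0970/1⌋ = 4.
Subsquare: lon ⌊0.8848/0.0833333⌋ = 10 → k; lat ⌊0.0970/0.0416667⌋ = 2 → c.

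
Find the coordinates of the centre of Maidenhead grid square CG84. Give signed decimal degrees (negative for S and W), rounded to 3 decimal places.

-25.500, -123.000

Field C=2, G=6: +2·20° lon, +6·10° lat → SW at lon -140°, lat -30°.
Square 8, 4: +8·2° lon, +4·1° lat → SW at lon -124°, lat -26°.
Cell spans 2° lon × 1° lat. Centre is SW corner plus half of each.
latitude -25.500, longitude -123.000.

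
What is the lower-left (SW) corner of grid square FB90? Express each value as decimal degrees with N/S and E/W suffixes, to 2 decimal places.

80.00° S, 62.00° W

Field F=5, B=1: +5·20° lon, +1·10° lat → SW at lon -80°, lat -80°.
Square 9, 0: +9·2° lon, +0·1° lat → SW at lon -62°, lat -80°.
latitude 80.00° S, longitude 62.00° W.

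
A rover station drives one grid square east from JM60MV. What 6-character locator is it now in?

JM60nv

Longitude subsquare m = 12; +1 → 13 = n.
The latitude characters are unchanged.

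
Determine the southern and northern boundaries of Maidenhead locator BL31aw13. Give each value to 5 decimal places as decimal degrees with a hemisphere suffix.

21.92917° N, 21.93333° N

Field B=1, L=11: +1·20° lon, +11·10° lat → SW at lon -160°, lat 20°.
Square 3, 1: +3·2° lon, +1·1° lat → SW at lon -154°, lat 21°.
Subsquare a=0, w=22: +0·0.0833333° lon, +22·0.0416667° lat → SW at lon -154°, lat 21.9167°.
Extended square 1, 3: +1·0.00833333° lon, +3·0.00416667° lat → SW at lon -153.992°, lat 21.9292°.
Cell spans 0.00833333° lon × 0.00416667° lat.
south 21.92917° N, north 21.93333° N.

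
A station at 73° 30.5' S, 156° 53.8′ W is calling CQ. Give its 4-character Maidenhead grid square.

Offset from 180°W / 90°S: lon 23.10°, lat 16.49°.
Field (20°×10°, letters A–R): lon ⌊23.10/20⌋ = 1 → B; lat ⌊16.49/10⌋ = 1 → B.
Square (2°×1°, digits 0–9): lon ⌊3.10/2⌋ = 1; lat ⌊6.49/1⌋ = 6.

BB16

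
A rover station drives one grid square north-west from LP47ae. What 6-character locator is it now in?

LP37xf

Longitude subsquare a = 0; −1 → -1, wraps to 23 = x, carry into square.
Longitude square 4; −1 → 3.
Latitude subsquare e = 4; +1 → 5 = f.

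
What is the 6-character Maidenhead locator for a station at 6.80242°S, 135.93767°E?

PI73xe

Add 180° to longitude and 90° to latitude: 315.9377, 83.1976.
Field: 315.9377/20 → 15 → P, 83.1976/10 → 8 → I; chars PI.
Square: 15.9377/2 → 7, 3.1976/1 → 3; chars 73.
Subsquare: 1.9377/0.0833333 → 23 → x, 0.1976/0.0416667 → 4 → e; chars xe.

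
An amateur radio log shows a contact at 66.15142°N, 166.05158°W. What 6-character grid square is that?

Add 180° to longitude and 90° to latitude: 13.9484, 156.1514.
Field: 13.9484/20 → 0 → A, 156.1514/10 → 15 → P; chars AP.
Square: 13.9484/2 → 6, 6.1514/1 → 6; chars 66.
Subsquare: 1.9484/0.0833333 → 23 → x, 0.1514/0.0416667 → 3 → d; chars xd.

AP66xd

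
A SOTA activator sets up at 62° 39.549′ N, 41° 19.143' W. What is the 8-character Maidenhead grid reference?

Add 180° to longitude and 90° to latitude: 138.68095, 152.65915.
Field (20°×10°, letters A–R): 138.68095/20 → 6 → G, 152.65915/10 → 15 → P; chars GP.
Square (2°×1°, digits 0–9): 18.68095/2 → 9, 2.65915/1 → 2; chars 92.
Subsquare (5′×2.5′, letters a–x): 0.68095/0.0833333 → 8 → i, 0.65915/0.0416667 → 15 → p; chars ip.
Extended square (30″×15″, digits 0–9): 0.01428/0.00833333 → 1, 0.03415/0.00416667 → 8; chars 18.

GP92ip18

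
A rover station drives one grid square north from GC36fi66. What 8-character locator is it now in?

GC36fi67

Latitude extended square 6; +1 → 7.
The longitude characters are unchanged.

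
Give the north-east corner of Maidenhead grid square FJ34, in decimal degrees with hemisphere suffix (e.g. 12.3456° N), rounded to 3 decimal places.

5.000° N, 72.000° W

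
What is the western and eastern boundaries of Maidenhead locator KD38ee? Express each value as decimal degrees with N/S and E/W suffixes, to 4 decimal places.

26.3333° E, 26.4167° E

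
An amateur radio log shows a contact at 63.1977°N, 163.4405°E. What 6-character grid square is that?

RP13re

Offset from 180°W / 90°S: lon 343.4405°, lat 153.1977°.
Field: lon ⌊343.4405/20⌋ = 17 → R; lat ⌊153.1977/10⌋ = 15 → P.
Square: lon ⌊3.4405/2⌋ = 1; lat ⌊3.1977/1⌋ = 3.
Subsquare: lon ⌊1.4405/0.0833333⌋ = 17 → r; lat ⌊0.1977/0.0416667⌋ = 4 → e.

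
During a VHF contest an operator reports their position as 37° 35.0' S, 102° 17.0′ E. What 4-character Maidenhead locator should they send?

Offset from 180°W / 90°S: lon 282.28°, lat 52.42°.
Field: 282.28/20 → 14 → O, 52.42/10 → 5 → F; chars OF.
Square: 2.28/2 → 1, 2.42/1 → 2; chars 12.

OF12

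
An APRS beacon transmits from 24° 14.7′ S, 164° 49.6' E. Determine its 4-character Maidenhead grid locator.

Offset from 180°W / 90°S: lon 344.83°, lat 65.75°.
Field: 344.83/20 → 17 → R, 65.75/10 → 6 → G; chars RG.
Square: 4.83/2 → 2, 5.75/1 → 5; chars 25.

RG25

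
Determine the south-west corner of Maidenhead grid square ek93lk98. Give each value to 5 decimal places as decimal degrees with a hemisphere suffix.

Field E=4, K=10: +4·20° lon, +10·10° lat → SW at lon -100°, lat 10°.
Square 9, 3: +9·2° lon, +3·1° lat → SW at lon -82°, lat 13°.
Subsquare l=11, k=10: +11·0.0833333° lon, +10·0.0416667° lat → SW at lon -81.0833°, lat 13.4167°.
Extended square 9, 8: +9·0.00833333° lon, +8·0.00416667° lat → SW at lon -81.0083°, lat 13.45°.
latitude 13.45000° N, longitude 81.00833° W.

13.45000° N, 81.00833° W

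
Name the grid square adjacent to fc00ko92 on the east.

FC00lo02

Longitude extended square 9; +1 → 10, wraps to 0, carry into subsquare.
Longitude subsquare k = 10; +1 → 11 = l.
The latitude characters are unchanged.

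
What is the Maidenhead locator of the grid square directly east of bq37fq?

BQ37gq

Longitude subsquare f = 5; +1 → 6 = g.
The latitude characters are unchanged.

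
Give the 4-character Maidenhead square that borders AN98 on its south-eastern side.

Longitude square 9; +1 → 10, wraps to 0, carry into field.
Longitude field A = 0; +1 → 1 = B.
Latitude square 8; −1 → 7.

BN07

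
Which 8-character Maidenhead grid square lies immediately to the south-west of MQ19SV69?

Longitude extended square 6; −1 → 5.
Latitude extended square 9; −1 → 8.

MQ19sv58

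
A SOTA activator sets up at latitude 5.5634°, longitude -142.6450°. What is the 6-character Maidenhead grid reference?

BJ85qn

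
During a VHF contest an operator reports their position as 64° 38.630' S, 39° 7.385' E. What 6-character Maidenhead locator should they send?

KC95ni

Add 180° to longitude and 90° to latitude: 219.1231, 25.3562.
Field: lon ⌊219.1231/20⌋ = 10 → K; lat ⌊25.3562/10⌋ = 2 → C.
Square: lon ⌊19.1231/2⌋ = 9; lat ⌊5.3562/1⌋ = 5.
Subsquare: lon ⌊1.1231/0.0833333⌋ = 13 → n; lat ⌊0.3562/0.0416667⌋ = 8 → i.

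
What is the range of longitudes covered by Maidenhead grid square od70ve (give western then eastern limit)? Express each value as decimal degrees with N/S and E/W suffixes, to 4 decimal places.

115.7500° E, 115.8333° E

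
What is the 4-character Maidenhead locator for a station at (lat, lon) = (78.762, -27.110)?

HQ68

Shift to the Maidenhead origin (180°W, 90°S): lon 152.89, lat 168.76.
Field (20°×10°, letters A–R): 152.89/20 → 7 → H, 168.76/10 → 16 → Q; chars HQ.
Square (2°×1°, digits 0–9): 12.89/2 → 6, 8.76/1 → 8; chars 68.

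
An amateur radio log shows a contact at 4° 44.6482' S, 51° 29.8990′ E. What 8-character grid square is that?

Shift to the Maidenhead origin (180°W, 90°S): lon 231.49832, lat 85.25586.
Field: lon ⌊231.49832/20⌋ = 11 → L; lat ⌊85.25586/10⌋ = 8 → I.
Square: lon ⌊11.49832/2⌋ = 5; lat ⌊5.25586/1⌋ = 5.
Subsquare: lon ⌊1.49832/0.0833333⌋ = 17 → r; lat ⌊0.25586/0.0416667⌋ = 6 → g.
Extended square: lon ⌊0.08165/0.00833333⌋ = 9; lat ⌊0.00586/0.00416667⌋ = 1.

LI55rg91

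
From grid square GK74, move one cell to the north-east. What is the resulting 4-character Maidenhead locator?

GK85

Longitude square 7; +1 → 8.
Latitude square 4; +1 → 5.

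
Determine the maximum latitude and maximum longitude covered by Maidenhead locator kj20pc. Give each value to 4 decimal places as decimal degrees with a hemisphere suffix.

0.1250° N, 25.3333° E

Field K=10, J=9: +10·20° lon, +9·10° lat → SW at lon 20°, lat 0°.
Square 2, 0: +2·2° lon, +0·1° lat → SW at lon 24°, lat 0°.
Subsquare p=15, c=2: +15·0.0833333° lon, +2·0.0416667° lat → SW at lon 25.25°, lat 0.0833333°.
Cell spans 0.0833333° lon × 0.0416667° lat. NE corner is SW corner plus one full cell.
latitude 0.1250° N, longitude 25.3333° E.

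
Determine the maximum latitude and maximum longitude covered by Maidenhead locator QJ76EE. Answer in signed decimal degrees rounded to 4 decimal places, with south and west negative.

6.2083, 154.4167

Field Q=16, J=9: +16·20° lon, +9·10° lat → SW at lon 140°, lat 0°.
Square 7, 6: +7·2° lon, +6·1° lat → SW at lon 154°, lat 6°.
Subsquare e=4, e=4: +4·0.0833333° lon, +4·0.0416667° lat → SW at lon 154.333°, lat 6.16667°.
Cell spans 0.0833333° lon × 0.0416667° lat. NE corner is SW corner plus one full cell.
latitude 6.2083, longitude 154.4167.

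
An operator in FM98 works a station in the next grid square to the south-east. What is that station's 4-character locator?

GM07

Longitude square 9; +1 → 10, wraps to 0, carry into field.
Longitude field F = 5; +1 → 6 = G.
Latitude square 8; −1 → 7.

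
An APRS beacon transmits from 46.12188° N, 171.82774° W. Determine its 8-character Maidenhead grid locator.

Shift to the Maidenhead origin (180°W, 90°S): lon 8.17226, lat 136.12188.
Field (20°×10°, letters A–R): lon ⌊8.17226/20⌋ = 0 → A; lat ⌊136.12188/10⌋ = 13 → N.
Square (2°×1°, digits 0–9): lon ⌊8.17226/2⌋ = 4; lat ⌊6.12188/1⌋ = 6.
Subsquare (5′×2.5′, letters a–x): lon ⌊0.17226/0.0833333⌋ = 2 → c; lat ⌊0.12188/0.0416667⌋ = 2 → c.
Extended square (30″×15″, digits 0–9): lon ⌊0.00559/0.00833333⌋ = 0; lat ⌊0.03855/0.00416667⌋ = 9.

AN46cc09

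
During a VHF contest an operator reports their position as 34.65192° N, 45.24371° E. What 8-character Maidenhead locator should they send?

Shift to the Maidenhead origin (180°W, 90°S): lon 225.24371, lat 124.65192.
Field: 225.24371/20 → 11 → L, 124.65192/10 → 12 → M; chars LM.
Square: 5.24371/2 → 2, 4.65192/1 → 4; chars 24.
Subsquare: 1.24371/0.0833333 → 14 → o, 0.65192/0.0416667 → 15 → p; chars op.
Extended square: 0.07704/0.00833333 → 9, 0.02692/0.00416667 → 6; chars 96.

LM24op96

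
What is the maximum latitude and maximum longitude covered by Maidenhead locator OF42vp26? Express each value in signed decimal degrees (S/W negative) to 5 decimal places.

Field O=14, F=5: +14·20° lon, +5·10° lat → SW at lon 100°, lat -40°.
Square 4, 2: +4·2° lon, +2·1° lat → SW at lon 108°, lat -38°.
Subsquare v=21, p=15: +21·0.0833333° lon, +15·0.0416667° lat → SW at lon 109.75°, lat -37.375°.
Extended square 2, 6: +2·0.00833333° lon, +6·0.00416667° lat → SW at lon 109.767°, lat -37.35°.
Cell spans 0.00833333° lon × 0.00416667° lat. NE corner is SW corner plus one full cell.
latitude -37.34583, longitude 109.77500.

-37.34583, 109.77500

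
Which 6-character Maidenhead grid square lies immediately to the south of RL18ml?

RL18mk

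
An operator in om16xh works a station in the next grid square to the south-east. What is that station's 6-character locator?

Longitude subsquare x = 23; +1 → 24, wraps to 0 = a, carry into square.
Longitude square 1; +1 → 2.
Latitude subsquare h = 7; −1 → 6 = g.

OM26ag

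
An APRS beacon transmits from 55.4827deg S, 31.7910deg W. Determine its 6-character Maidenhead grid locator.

HD44cm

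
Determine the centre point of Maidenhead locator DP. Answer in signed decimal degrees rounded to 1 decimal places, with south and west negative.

Field D=3, P=15: +3·20° lon, +15·10° lat → SW at lon -120°, lat 60°.
Cell spans 20° lon × 10° lat. Centre is SW corner plus half of each.
latitude 65.0, longitude -110.0.

65.0, -110.0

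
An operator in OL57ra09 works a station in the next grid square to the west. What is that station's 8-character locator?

OL57qa99

Longitude extended square 0; −1 → -1, wraps to 9, carry into subsquare.
Longitude subsquare r = 17; −1 → 16 = q.
The latitude characters are unchanged.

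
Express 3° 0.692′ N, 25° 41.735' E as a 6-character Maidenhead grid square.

KJ23ua

Shift to the Maidenhead origin (180°W, 90°S): lon 205.6956, lat 93.0115.
Field: lon ⌊205.6956/20⌋ = 10 → K; lat ⌊93.0115/10⌋ = 9 → J.
Square: lon ⌊5.6956/2⌋ = 2; lat ⌊3.0115/1⌋ = 3.
Subsquare: lon ⌊1.6956/0.0833333⌋ = 20 → u; lat ⌊0.0115/0.0416667⌋ = 0 → a.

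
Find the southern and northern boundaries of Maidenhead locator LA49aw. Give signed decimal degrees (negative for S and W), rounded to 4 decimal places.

Field L=11, A=0: +11·20° lon, +0·10° lat → SW at lon 40°, lat -90°.
Square 4, 9: +4·2° lon, +9·1° lat → SW at lon 48°, lat -81°.
Subsquare a=0, w=22: +0·0.0833333° lon, +22·0.0416667° lat → SW at lon 48°, lat -80.0833°.
Cell spans 0.0833333° lon × 0.0416667° lat.
south -80.0833, north -80.0417.

-80.0833, -80.0417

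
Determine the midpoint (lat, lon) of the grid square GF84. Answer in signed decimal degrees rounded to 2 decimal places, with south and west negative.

Field G=6, F=5: +6·20° lon, +5·10° lat → SW at lon -60°, lat -40°.
Square 8, 4: +8·2° lon, +4·1° lat → SW at lon -44°, lat -36°.
Cell spans 2° lon × 1° lat. Centre is SW corner plus half of each.
latitude -35.50, longitude -43.00.

-35.50, -43.00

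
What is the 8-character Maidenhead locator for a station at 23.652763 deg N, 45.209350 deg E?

LL23op56

Offset from 180°W / 90°S: lon 225.20935°, lat 113.65276°.
Field (20°×10°, letters A–R): lon ⌊225.20935/20⌋ = 11 → L; lat ⌊113.65276/10⌋ = 11 → L.
Square (2°×1°, digits 0–9): lon ⌊5.20935/2⌋ = 2; lat ⌊3.65276/1⌋ = 3.
Subsquare (5′×2.5′, letters a–x): lon ⌊1.20935/0.0833333⌋ = 14 → o; lat ⌊0.65276/0.0416667⌋ = 15 → p.
Extended square (30″×15″, digits 0–9): lon ⌊0.04268/0.00833333⌋ = 5; lat ⌊0.02776/0.00416667⌋ = 6.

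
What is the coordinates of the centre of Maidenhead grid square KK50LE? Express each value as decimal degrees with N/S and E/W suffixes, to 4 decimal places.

Field K=10, K=10: +10·20° lon, +10·10° lat → SW at lon 20°, lat 10°.
Square 5, 0: +5·2° lon, +0·1° lat → SW at lon 30°, lat 10°.
Subsquare l=11, e=4: +11·0.0833333° lon, +4·0.0416667° lat → SW at lon 30.9167°, lat 10.1667°.
Cell spans 0.0833333° lon × 0.0416667° lat. Centre is SW corner plus half of each.
latitude 10.1875° N, longitude 30.9583° E.

10.1875° N, 30.9583° E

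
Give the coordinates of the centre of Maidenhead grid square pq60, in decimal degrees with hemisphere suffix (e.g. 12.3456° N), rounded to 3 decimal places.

70.500° N, 133.000° E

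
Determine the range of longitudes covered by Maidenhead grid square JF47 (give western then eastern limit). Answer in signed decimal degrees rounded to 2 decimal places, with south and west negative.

8.00, 10.00

Field J=9, F=5: +9·20° lon, +5·10° lat → SW at lon 0°, lat -40°.
Square 4, 7: +4·2° lon, +7·1° lat → SW at lon 8°, lat -33°.
Cell spans 2° lon × 1° lat.
west 8.00, east 10.00.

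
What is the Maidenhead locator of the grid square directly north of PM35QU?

Latitude subsquare u = 20; +1 → 21 = v.
The longitude characters are unchanged.

PM35qv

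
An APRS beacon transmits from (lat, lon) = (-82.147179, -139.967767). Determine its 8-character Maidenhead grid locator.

CA07au34

Add 180° to longitude and 90° to latitude: 40.03223, 7.85282.
Field: lon ⌊40.03223/20⌋ = 2 → C; lat ⌊7.85282/10⌋ = 0 → A.
Square: lon ⌊0.03223/2⌋ = 0; lat ⌊7.85282/1⌋ = 7.
Subsquare: lon ⌊0.03223/0.0833333⌋ = 0 → a; lat ⌊0.85282/0.0416667⌋ = 20 → u.
Extended square: lon ⌊0.03223/0.00833333⌋ = 3; lat ⌊0.01949/0.00416667⌋ = 4.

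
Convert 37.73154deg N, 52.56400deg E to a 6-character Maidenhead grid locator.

Shift to the Maidenhead origin (180°W, 90°S): lon 232.5640, lat 127.7315.
Field: 232.5640/20 → 11 → L, 127.7315/10 → 12 → M; chars LM.
Square: 12.5640/2 → 6, 7.7315/1 → 7; chars 67.
Subsquare: 0.5640/0.0833333 → 6 → g, 0.7315/0.0416667 → 17 → r; chars gr.

LM67gr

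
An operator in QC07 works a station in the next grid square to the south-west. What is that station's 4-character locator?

Longitude square 0; −1 → -1, wraps to 9, carry into field.
Longitude field Q = 16; −1 → 15 = P.
Latitude square 7; −1 → 6.

PC96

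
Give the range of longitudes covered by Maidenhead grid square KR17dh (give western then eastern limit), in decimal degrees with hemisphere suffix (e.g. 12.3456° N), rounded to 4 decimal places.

22.2500° E, 22.3333° E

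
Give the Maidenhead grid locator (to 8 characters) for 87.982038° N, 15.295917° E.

Shift to the Maidenhead origin (180°W, 90°S): lon 195.29592, lat 177.98204.
Field (20°×10°, letters A–R): lon ⌊195.29592/20⌋ = 9 → J; lat ⌊177.98204/10⌋ = 17 → R.
Square (2°×1°, digits 0–9): lon ⌊15.29592/2⌋ = 7; lat ⌊7.98204/1⌋ = 7.
Subsquare (5′×2.5′, letters a–x): lon ⌊1.29592/0.0833333⌋ = 15 → p; lat ⌊0.98204/0.0416667⌋ = 23 → x.
Extended square (30″×15″, digits 0–9): lon ⌊0.04592/0.00833333⌋ = 5; lat ⌊0.02370/0.00416667⌋ = 5.

JR77px55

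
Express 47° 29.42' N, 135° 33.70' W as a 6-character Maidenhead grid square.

Shift to the Maidenhead origin (180°W, 90°S): lon 44.4383, lat 137.4903.
Field (20°×10°, letters A–R): 44.4383/20 → 2 → C, 137.4903/10 → 13 → N; chars CN.
Square (2°×1°, digits 0–9): 4.4383/2 → 2, 7.4903/1 → 7; chars 27.
Subsquare (5′×2.5′, letters a–x): 0.4383/0.0833333 → 5 → f, 0.4903/0.0416667 → 11 → l; chars fl.

CN27fl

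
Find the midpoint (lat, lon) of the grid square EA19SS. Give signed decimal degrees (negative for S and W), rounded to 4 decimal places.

Field E=4, A=0: +4·20° lon, +0·10° lat → SW at lon -100°, lat -90°.
Square 1, 9: +1·2° lon, +9·1° lat → SW at lon -98°, lat -81°.
Subsquare s=18, s=18: +18·0.0833333° lon, +18·0.0416667° lat → SW at lon -96.5°, lat -80.25°.
Cell spans 0.0833333° lon × 0.0416667° lat. Centre is SW corner plus half of each.
latitude -80.2292, longitude -96.4583.

-80.2292, -96.4583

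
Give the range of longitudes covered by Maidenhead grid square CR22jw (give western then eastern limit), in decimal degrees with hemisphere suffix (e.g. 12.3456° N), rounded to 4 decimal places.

135.2500° W, 135.1667° W

Field C=2, R=17: +2·20° lon, +17·10° lat → SW at lon -140°, lat 80°.
Square 2, 2: +2·2° lon, +2·1° lat → SW at lon -136°, lat 82°.
Subsquare j=9, w=22: +9·0.0833333° lon, +22·0.0416667° lat → SW at lon -135.25°, lat 82.9167°.
Cell spans 0.0833333° lon × 0.0416667° lat.
west 135.2500° W, east 135.1667° W.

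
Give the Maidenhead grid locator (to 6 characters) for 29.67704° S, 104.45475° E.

Offset from 180°W / 90°S: lon 284.4547°, lat 60.3230°.
Field: lon ⌊284.4547/20⌋ = 14 → O; lat ⌊60.3230/10⌋ = 6 → G.
Square: lon ⌊4.4547/2⌋ = 2; lat ⌊0.3230/1⌋ = 0.
Subsquare: lon ⌊0.4547/0.0833333⌋ = 5 → f; lat ⌊0.3230/0.0416667⌋ = 7 → h.

OG20fh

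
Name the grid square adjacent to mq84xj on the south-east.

Longitude subsquare x = 23; +1 → 24, wraps to 0 = a, carry into square.
Longitude square 8; +1 → 9.
Latitude subsquare j = 9; −1 → 8 = i.

MQ94ai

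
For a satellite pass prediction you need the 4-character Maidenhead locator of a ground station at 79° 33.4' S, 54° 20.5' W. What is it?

GB20

Offset from 180°W / 90°S: lon 125.66°, lat 10.44°.
Field: lon ⌊125.66/20⌋ = 6 → G; lat ⌊10.44/10⌋ = 1 → B.
Square: lon ⌊5.66/2⌋ = 2; lat ⌊0.44/1⌋ = 0.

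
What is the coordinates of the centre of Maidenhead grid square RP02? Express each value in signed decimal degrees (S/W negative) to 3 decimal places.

Field R=17, P=15: +17·20° lon, +15·10° lat → SW at lon 160°, lat 60°.
Square 0, 2: +0·2° lon, +2·1° lat → SW at lon 160°, lat 62°.
Cell spans 2° lon × 1° lat. Centre is SW corner plus half of each.
latitude 62.500, longitude 161.000.

62.500, 161.000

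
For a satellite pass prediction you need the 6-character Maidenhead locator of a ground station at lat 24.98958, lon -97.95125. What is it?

Shift to the Maidenhead origin (180°W, 90°S): lon 82.0487, lat 114.9896.
Field (20°×10°, letters A–R): 82.0487/20 → 4 → E, 114.9896/10 → 11 → L; chars EL.
Square (2°×1°, digits 0–9): 2.0487/2 → 1, 4.9896/1 → 4; chars 14.
Subsquare (5′×2.5′, letters a–x): 0.0487/0.0833333 → 0 → a, 0.9896/0.0416667 → 23 → x; chars ax.

EL14ax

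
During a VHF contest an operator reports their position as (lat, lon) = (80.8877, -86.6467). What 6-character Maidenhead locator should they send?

ER60qv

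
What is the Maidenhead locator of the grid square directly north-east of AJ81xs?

AJ91at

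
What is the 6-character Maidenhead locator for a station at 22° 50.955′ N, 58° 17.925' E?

Add 180° to longitude and 90° to latitude: 238.2987, 112.8492.
Field (20°×10°, letters A–R): lon ⌊238.2987/20⌋ = 11 → L; lat ⌊112.8492/10⌋ = 11 → L.
Square (2°×1°, digits 0–9): lon ⌊18.2987/2⌋ = 9; lat ⌊2.8492/1⌋ = 2.
Subsquare (5′×2.5′, letters a–x): lon ⌊0.2987/0.0833333⌋ = 3 → d; lat ⌊0.8492/0.0416667⌋ = 20 → u.

LL92du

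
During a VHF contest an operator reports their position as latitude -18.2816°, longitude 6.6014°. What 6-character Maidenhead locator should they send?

Offset from 180°W / 90°S: lon 186.6014°, lat 71.7184°.
Field: 186.6014/20 → 9 → J, 71.7184/10 → 7 → H; chars JH.
Square: 6.6014/2 → 3, 1.7184/1 → 1; chars 31.
Subsquare: 0.6014/0.0833333 → 7 → h, 0.7184/0.0416667 → 17 → r; chars hr.

JH31hr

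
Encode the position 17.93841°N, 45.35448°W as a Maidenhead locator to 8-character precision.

Offset from 180°W / 90°S: lon 134.64552°, lat 107.93841°.
Field: 134.64552/20 → 6 → G, 107.93841/10 → 10 → K; chars GK.
Square: 14.64552/2 → 7, 7.93841/1 → 7; chars 77.
Subsquare: 0.64552/0.0833333 → 7 → h, 0.93841/0.0416667 → 22 → w; chars hw.
Extended square: 0.06219/0.00833333 → 7, 0.02174/0.00416667 → 5; chars 75.

GK77hw75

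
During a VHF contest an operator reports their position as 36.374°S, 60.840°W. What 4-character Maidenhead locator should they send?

Add 180° to longitude and 90° to latitude: 119.16, 53.63.
Field: 119.16/20 → 5 → F, 53.63/10 → 5 → F; chars FF.
Square: 19.16/2 → 9, 3.63/1 → 3; chars 93.

FF93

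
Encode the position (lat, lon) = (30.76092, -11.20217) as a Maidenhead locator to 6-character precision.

IM40js

Add 180° to longitude and 90° to latitude: 168.7978, 120.7609.
Field: lon ⌊168.7978/20⌋ = 8 → I; lat ⌊120.7609/10⌋ = 12 → M.
Square: lon ⌊8.7978/2⌋ = 4; lat ⌊0.7609/1⌋ = 0.
Subsquare: lon ⌊0.7978/0.0833333⌋ = 9 → j; lat ⌊0.7609/0.0416667⌋ = 18 → s.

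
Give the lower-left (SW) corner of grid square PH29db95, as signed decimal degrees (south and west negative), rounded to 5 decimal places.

-10.93750, 124.32500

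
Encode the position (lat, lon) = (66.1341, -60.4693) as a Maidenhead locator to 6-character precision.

Add 180° to longitude and 90° to latitude: 119.5307, 156.1341.
Field: lon ⌊119.5307/20⌋ = 5 → F; lat ⌊156.1341/10⌋ = 15 → P.
Square: lon ⌊19.5307/2⌋ = 9; lat ⌊6.1341/1⌋ = 6.
Subsquare: lon ⌊1.5307/0.0833333⌋ = 18 → s; lat ⌊0.1341/0.0416667⌋ = 3 → d.

FP96sd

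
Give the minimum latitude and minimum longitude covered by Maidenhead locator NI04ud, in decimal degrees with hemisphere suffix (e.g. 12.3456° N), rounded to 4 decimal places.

5.8750° S, 81.6667° E

Field N=13, I=8: +13·20° lon, +8·10° lat → SW at lon 80°, lat -10°.
Square 0, 4: +0·2° lon, +4·1° lat → SW at lon 80°, lat -6°.
Subsquare u=20, d=3: +20·0.0833333° lon, +3·0.0416667° lat → SW at lon 81.6667°, lat -5.875°.
latitude 5.8750° S, longitude 81.6667° E.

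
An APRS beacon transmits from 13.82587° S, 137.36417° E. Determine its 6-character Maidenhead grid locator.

Shift to the Maidenhead origin (180°W, 90°S): lon 317.3642, lat 76.1741.
Field (20°×10°, letters A–R): 317.3642/20 → 15 → P, 76.1741/10 → 7 → H; chars PH.
Square (2°×1°, digits 0–9): 17.3642/2 → 8, 6.1741/1 → 6; chars 86.
Subsquare (5′×2.5′, letters a–x): 1.3642/0.0833333 → 16 → q, 0.1741/0.0416667 → 4 → e; chars qe.

PH86qe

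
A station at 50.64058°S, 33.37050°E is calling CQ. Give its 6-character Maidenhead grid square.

Add 180° to longitude and 90° to latitude: 213.3705, 39.3594.
Field: lon ⌊213.3705/20⌋ = 10 → K; lat ⌊39.3594/10⌋ = 3 → D.
Square: lon ⌊13.3705/2⌋ = 6; lat ⌊9.3594/1⌋ = 9.
Subsquare: lon ⌊1.3705/0.0833333⌋ = 16 → q; lat ⌊0.3594/0.0416667⌋ = 8 → i.

KD69qi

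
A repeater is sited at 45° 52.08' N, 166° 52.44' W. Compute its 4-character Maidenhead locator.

Offset from 180°W / 90°S: lon 13.13°, lat 135.87°.
Field (20°×10°, letters A–R): 13.13/20 → 0 → A, 135.87/10 → 13 → N; chars AN.
Square (2°×1°, digits 0–9): 13.13/2 → 6, 5.87/1 → 5; chars 65.

AN65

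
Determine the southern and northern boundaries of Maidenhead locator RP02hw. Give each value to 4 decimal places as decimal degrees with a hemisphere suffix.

Field R=17, P=15: +17·20° lon, +15·10° lat → SW at lon 160°, lat 60°.
Square 0, 2: +0·2° lon, +2·1° lat → SW at lon 160°, lat 62°.
Subsquare h=7, w=22: +7·0.0833333° lon, +22·0.0416667° lat → SW at lon 160.583°, lat 62.9167°.
Cell spans 0.0833333° lon × 0.0416667° lat.
south 62.9167° N, north 62.9583° N.

62.9167° N, 62.9583° N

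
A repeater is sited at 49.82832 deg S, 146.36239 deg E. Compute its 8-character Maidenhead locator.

QE30ee31

Offset from 180°W / 90°S: lon 326.36239°, lat 40.17168°.
Field: 326.36239/20 → 16 → Q, 40.17168/10 → 4 → E; chars QE.
Square: 6.36239/2 → 3, 0.17168/1 → 0; chars 30.
Subsquare: 0.36239/0.0833333 → 4 → e, 0.17168/0.0416667 → 4 → e; chars ee.
Extended square: 0.02906/0.00833333 → 3, 0.00501/0.00416667 → 1; chars 31.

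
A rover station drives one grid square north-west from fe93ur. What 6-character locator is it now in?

Longitude subsquare u = 20; −1 → 19 = t.
Latitude subsquare r = 17; +1 → 18 = s.

FE93ts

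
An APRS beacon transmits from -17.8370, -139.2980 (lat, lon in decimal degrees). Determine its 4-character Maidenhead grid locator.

Add 180° to longitude and 90° to latitude: 40.70, 72.16.
Field: lon ⌊40.70/20⌋ = 2 → C; lat ⌊72.16/10⌋ = 7 → H.
Square: lon ⌊0.70/2⌋ = 0; lat ⌊2.16/1⌋ = 2.

CH02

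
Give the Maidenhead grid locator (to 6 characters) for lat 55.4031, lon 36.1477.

Offset from 180°W / 90°S: lon 216.1477°, lat 145.4031°.
Field: lon ⌊216.1477/20⌋ = 10 → K; lat ⌊145.4031/10⌋ = 14 → O.
Square: lon ⌊16.1477/2⌋ = 8; lat ⌊5.4031/1⌋ = 5.
Subsquare: lon ⌊0.1477/0.0833333⌋ = 1 → b; lat ⌊0.4031/0.0416667⌋ = 9 → j.

KO85bj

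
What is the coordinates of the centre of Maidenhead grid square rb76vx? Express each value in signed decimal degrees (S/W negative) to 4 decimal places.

-73.0208, 175.7917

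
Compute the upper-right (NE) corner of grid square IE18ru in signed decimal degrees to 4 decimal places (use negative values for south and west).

Field I=8, E=4: +8·20° lon, +4·10° lat → SW at lon -20°, lat -50°.
Square 1, 8: +1·2° lon, +8·1° lat → SW at lon -18°, lat -42°.
Subsquare r=17, u=20: +17·0.0833333° lon, +20·0.0416667° lat → SW at lon -16.5833°, lat -41.1667°.
Cell spans 0.0833333° lon × 0.0416667° lat. NE corner is SW corner plus one full cell.
latitude -41.1250, longitude -16.5000.

-41.1250, -16.5000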